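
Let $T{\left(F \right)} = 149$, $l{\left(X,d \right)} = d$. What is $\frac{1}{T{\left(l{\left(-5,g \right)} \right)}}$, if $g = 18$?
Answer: $\frac{1}{149} \approx 0.0067114$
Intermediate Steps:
$\frac{1}{T{\left(l{\left(-5,g \right)} \right)}} = \frac{1}{149}$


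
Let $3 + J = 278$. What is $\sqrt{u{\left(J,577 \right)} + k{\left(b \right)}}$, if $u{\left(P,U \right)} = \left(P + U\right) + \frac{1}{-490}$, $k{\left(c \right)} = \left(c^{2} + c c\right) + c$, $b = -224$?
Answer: $\frac{\sqrt{494801990}}{70} \approx 317.77$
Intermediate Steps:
$k{\left(c \right)} = c + 2 c^{2}$ ($k{\left(c \right)} = \left(c^{2} + c^{2}\right) + c = 2 c^{2} + c = c + 2 c^{2}$)
$J = 275$ ($J = -3 + 278 = 275$)
$u{\left(P,U \right)} = - \frac{1}{490} + P + U$ ($u{\left(P,U \right)} = \left(P + U\right) - \frac{1}{490} = - \frac{1}{490} + P + U$)
$\sqrt{u{\left(J,577 \right)} + k{\left(b \right)}} = \sqrt{\left(- \frac{1}{490} + 275 + 577\right) - 224 \left(1 + 2 \left(-224\right)\right)} = \sqrt{\frac{417479}{490} - 224 \left(1 - 448\right)} = \sqrt{\frac{417479}{490} - -100128} = \sqrt{\frac{417479}{490} + 100128} = \sqrt{\frac{49480199}{490}} = \frac{\sqrt{494801990}}{70}$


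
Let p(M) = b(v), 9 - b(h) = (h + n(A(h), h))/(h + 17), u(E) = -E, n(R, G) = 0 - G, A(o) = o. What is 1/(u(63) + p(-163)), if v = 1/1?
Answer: -1/54 ≈ -0.018519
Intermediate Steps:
n(R, G) = -G
v = 1
b(h) = 9 (b(h) = 9 - (h - h)/(h + 17) = 9 - 0/(17 + h) = 9 - 1*0 = 9 + 0 = 9)
p(M) = 9
1/(u(63) + p(-163)) = 1/(-1*63 + 9) = 1/(-63 + 9) = 1/(-54) = -1/54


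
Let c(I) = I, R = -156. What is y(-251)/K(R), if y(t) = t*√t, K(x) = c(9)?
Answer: -251*I*√251/9 ≈ -441.84*I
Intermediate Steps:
K(x) = 9
y(t) = t^(3/2)
y(-251)/K(R) = (-251)^(3/2)/9 = -251*I*√251*(⅑) = -251*I*√251/9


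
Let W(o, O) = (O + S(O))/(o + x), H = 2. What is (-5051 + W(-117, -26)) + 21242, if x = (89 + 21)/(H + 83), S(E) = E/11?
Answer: 350329971/21637 ≈ 16191.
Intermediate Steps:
S(E) = E/11 (S(E) = E*(1/11) = E/11)
x = 22/17 (x = (89 + 21)/(2 + 83) = 110/85 = 110*(1/85) = 22/17 ≈ 1.2941)
W(o, O) = 12*O/(11*(22/17 + o)) (W(o, O) = (O + O/11)/(o + 22/17) = (12*O/11)/(22/17 + o) = 12*O/(11*(22/17 + o)))
(-5051 + W(-117, -26)) + 21242 = (-5051 + (204/11)*(-26)/(22 + 17*(-117))) + 21242 = (-5051 + (204/11)*(-26)/(22 - 1989)) + 21242 = (-5051 + (204/11)*(-26)/(-1967)) + 21242 = (-5051 + (204/11)*(-26)*(-1/1967)) + 21242 = (-5051 + 5304/21637) + 21242 = -109283183/21637 + 21242 = 350329971/21637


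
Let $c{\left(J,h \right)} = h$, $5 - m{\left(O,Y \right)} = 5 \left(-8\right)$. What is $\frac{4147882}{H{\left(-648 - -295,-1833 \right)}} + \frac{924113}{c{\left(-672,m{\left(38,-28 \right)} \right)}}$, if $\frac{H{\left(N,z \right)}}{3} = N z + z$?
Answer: $\frac{33128595091}{1613040} \approx 20538.0$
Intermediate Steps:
$m{\left(O,Y \right)} = 45$ ($m{\left(O,Y \right)} = 5 - 5 \left(-8\right) = 5 - -40 = 5 + 40 = 45$)
$H{\left(N,z \right)} = 3 z + 3 N z$ ($H{\left(N,z \right)} = 3 \left(N z + z\right) = 3 \left(z + N z\right) = 3 z + 3 N z$)
$\frac{4147882}{H{\left(-648 - -295,-1833 \right)}} + \frac{924113}{c{\left(-672,m{\left(38,-28 \right)} \right)}} = \frac{4147882}{3 \left(-1833\right) \left(1 - 353\right)} + \frac{924113}{45} = \frac{4147882}{3 \left(-1833\right) \left(-352\right)} + \frac{924113}{45} = \frac{4147882}{1935648} + \frac{924113}{45} = 4147882 \cdot \frac{1}{1935648} + \frac{924113}{45} = \frac{2073941}{967824} + \frac{924113}{45} = \frac{33128595091}{1613040}$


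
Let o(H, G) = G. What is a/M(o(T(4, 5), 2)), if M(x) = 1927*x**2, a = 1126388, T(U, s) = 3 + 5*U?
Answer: 281597/1927 ≈ 146.13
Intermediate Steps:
a/M(o(T(4, 5), 2)) = 1126388/((1927*2**2)) = 1126388/((1927*4)) = 1126388/7708 = 1126388*(1/7708) = 281597/1927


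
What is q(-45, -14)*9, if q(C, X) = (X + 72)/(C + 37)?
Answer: -261/4 ≈ -65.250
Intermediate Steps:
q(C, X) = (72 + X)/(37 + C)
q(-45, -14)*9 = ((72 - 14)/(37 - 45))*9 = (58/(-8))*9 = -⅛*58*9 = -29/4*9 = -261/4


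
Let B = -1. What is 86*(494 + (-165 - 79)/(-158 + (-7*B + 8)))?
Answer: 6096196/143 ≈ 42631.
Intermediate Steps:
86*(494 + (-165 - 79)/(-158 + (-7*B + 8))) = 86*(494 + (-165 - 79)/(-158 + (-7*(-1) + 8))) = 86*(494 - 244/(-158 + (7 + 8))) = 86*(494 - 244/(-158 + 15)) = 86*(494 - 244/(-143)) = 86*(494 - 244*(-1/143)) = 86*(494 + 244/143) = 86*(70886/143) = 6096196/143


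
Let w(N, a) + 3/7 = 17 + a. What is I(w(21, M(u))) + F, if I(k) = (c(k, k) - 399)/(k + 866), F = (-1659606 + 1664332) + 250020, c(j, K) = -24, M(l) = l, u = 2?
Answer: 175264919/688 ≈ 2.5475e+5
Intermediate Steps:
w(N, a) = 116/7 + a (w(N, a) = -3/7 + (17 + a) = 116/7 + a)
F = 254746 (F = 4726 + 250020 = 254746)
I(k) = -423/(866 + k) (I(k) = (-24 - 399)/(k + 866) = -423/(866 + k))
I(w(21, M(u))) + F = -423/(866 + (116/7 + 2)) + 254746 = -423/(866 + 130/7) + 254746 = -423/6192/7 + 254746 = -423*7/6192 + 254746 = -329/688 + 254746 = 175264919/688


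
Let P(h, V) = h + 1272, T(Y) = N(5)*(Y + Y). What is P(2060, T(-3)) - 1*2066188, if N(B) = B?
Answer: -2062856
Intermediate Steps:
T(Y) = 10*Y (T(Y) = 5*(Y + Y) = 5*(2*Y) = 10*Y)
P(h, V) = 1272 + h
P(2060, T(-3)) - 1*2066188 = (1272 + 2060) - 1*2066188 = 3332 - 2066188 = -2062856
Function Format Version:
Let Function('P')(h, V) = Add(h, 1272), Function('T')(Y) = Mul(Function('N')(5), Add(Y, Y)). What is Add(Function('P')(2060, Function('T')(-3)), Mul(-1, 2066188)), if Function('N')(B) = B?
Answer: -2062856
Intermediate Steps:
Function('T')(Y) = Mul(10, Y) (Function('T')(Y) = Mul(5, Add(Y, Y)) = Mul(5, Mul(2, Y)) = Mul(10, Y))
Function('P')(h, V) = Add(1272, h)
Add(Function('P')(2060, Function('T')(-3)), Mul(-1, 2066188)) = Add(Add(1272, 2060), Mul(-1, 2066188)) = Add(3332, -2066188) = -2062856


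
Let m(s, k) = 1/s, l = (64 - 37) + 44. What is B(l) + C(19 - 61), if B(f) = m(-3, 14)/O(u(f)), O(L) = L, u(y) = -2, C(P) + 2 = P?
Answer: -263/6 ≈ -43.833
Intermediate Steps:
C(P) = -2 + P
l = 71 (l = 27 + 44 = 71)
B(f) = 1/6 (B(f) = 1/(-3*(-2)) = -1/3*(-1/2) = 1/6)
B(l) + C(19 - 61) = 1/6 + (-2 + (19 - 61)) = 1/6 + (-2 - 42) = 1/6 - 44 = -263/6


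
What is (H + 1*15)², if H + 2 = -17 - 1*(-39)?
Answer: 1225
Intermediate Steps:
H = 20 (H = -2 + (-17 - 1*(-39)) = -2 + (-17 + 39) = -2 + 22 = 20)
(H + 1*15)² = (20 + 1*15)² = (20 + 15)² = 35² = 1225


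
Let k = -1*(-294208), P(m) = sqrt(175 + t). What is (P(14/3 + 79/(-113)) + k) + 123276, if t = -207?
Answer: 417484 + 4*I*sqrt(2) ≈ 4.1748e+5 + 5.6569*I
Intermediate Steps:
P(m) = 4*I*sqrt(2) (P(m) = sqrt(175 - 207) = sqrt(-32) = 4*I*sqrt(2))
k = 294208
(P(14/3 + 79/(-113)) + k) + 123276 = (4*I*sqrt(2) + 294208) + 123276 = (294208 + 4*I*sqrt(2)) + 123276 = 417484 + 4*I*sqrt(2)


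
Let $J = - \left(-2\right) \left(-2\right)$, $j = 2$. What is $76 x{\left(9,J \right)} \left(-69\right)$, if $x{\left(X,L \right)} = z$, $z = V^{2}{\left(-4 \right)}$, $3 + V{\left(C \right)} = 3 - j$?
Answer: $-20976$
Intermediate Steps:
$V{\left(C \right)} = -2$ ($V{\left(C \right)} = -3 + \left(3 - 2\right) = -3 + 1 = -2$)
$z = 4$ ($z = \left(-2\right)^{2} = 4$)
$J = -4$ ($J = \left(-1\right) 4 = -4$)
$x{\left(X,L \right)} = 4$
$76 x{\left(9,J \right)} \left(-69\right) = 76 \cdot 4 \left(-69\right) = 304 \left(-69\right) = -20976$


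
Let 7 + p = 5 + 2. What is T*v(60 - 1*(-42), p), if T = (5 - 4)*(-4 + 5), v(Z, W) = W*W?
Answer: 0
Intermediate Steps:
p = 0 (p = -7 + (5 + 2) = -7 + 7 = 0)
v(Z, W) = W²
T = 1 (T = 1*1 = 1)
T*v(60 - 1*(-42), p) = 1*0² = 1*0 = 0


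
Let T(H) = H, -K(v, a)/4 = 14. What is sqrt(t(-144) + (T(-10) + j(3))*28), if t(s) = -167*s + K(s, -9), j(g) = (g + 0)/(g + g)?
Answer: sqrt(23726) ≈ 154.03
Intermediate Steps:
j(g) = 1/2 (j(g) = g/((2*g)) = g*(1/(2*g)) = 1/2)
K(v, a) = -56 (K(v, a) = -4*14 = -56)
t(s) = -56 - 167*s (t(s) = -167*s - 56 = -56 - 167*s)
sqrt(t(-144) + (T(-10) + j(3))*28) = sqrt((-56 - 167*(-144)) + (-10 + 1/2)*28) = sqrt((-56 + 24048) - 19/2*28) = sqrt(23992 - 266) = sqrt(23726)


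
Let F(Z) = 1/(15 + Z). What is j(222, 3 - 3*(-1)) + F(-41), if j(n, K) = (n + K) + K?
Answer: 6083/26 ≈ 233.96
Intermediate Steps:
j(n, K) = n + 2*K (j(n, K) = (K + n) + K = n + 2*K)
j(222, 3 - 3*(-1)) + F(-41) = (222 + 2*(3 - 3*(-1))) + 1/(15 - 41) = (222 + 2*(3 + 3)) + 1/(-26) = (222 + 2*6) - 1/26 = (222 + 12) - 1/26 = 234 - 1/26 = 6083/26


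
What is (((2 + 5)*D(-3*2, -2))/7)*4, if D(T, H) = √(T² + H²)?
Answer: 8*√10 ≈ 25.298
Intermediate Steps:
D(T, H) = √(H² + T²)
(((2 + 5)*D(-3*2, -2))/7)*4 = (((2 + 5)*√((-2)² + (-3*2)²))/7)*4 = ((7*√(4 + (-6)²))/7)*4 = ((7*√(4 + 36))/7)*4 = ((7*√40)/7)*4 = ((7*(2*√10))/7)*4 = ((14*√10)/7)*4 = (2*√10)*4 = 8*√10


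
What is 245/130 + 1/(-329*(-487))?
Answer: 7850953/4165798 ≈ 1.8846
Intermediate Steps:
245/130 + 1/(-329*(-487)) = 245*(1/130) - 1/329*(-1/487) = 49/26 + 1/160223 = 7850953/4165798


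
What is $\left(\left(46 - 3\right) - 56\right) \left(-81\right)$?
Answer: $1053$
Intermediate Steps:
$\left(\left(46 - 3\right) - 56\right) \left(-81\right) = \left(43 - 56\right) \left(-81\right) = \left(-13\right) \left(-81\right) = 1053$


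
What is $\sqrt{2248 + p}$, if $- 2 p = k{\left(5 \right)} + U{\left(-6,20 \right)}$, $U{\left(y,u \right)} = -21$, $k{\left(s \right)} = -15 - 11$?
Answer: $\frac{\sqrt{9086}}{2} \approx 47.66$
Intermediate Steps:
$k{\left(s \right)} = -26$
$p = \frac{47}{2}$ ($p = - \frac{-26 - 21}{2} = \left(- \frac{1}{2}\right) \left(-47\right) = \frac{47}{2} \approx 23.5$)
$\sqrt{2248 + p} = \sqrt{2248 + \frac{47}{2}} = \sqrt{\frac{4543}{2}} = \frac{\sqrt{9086}}{2}$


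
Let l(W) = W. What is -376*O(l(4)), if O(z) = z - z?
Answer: 0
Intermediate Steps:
O(z) = 0
-376*O(l(4)) = -376*0 = 0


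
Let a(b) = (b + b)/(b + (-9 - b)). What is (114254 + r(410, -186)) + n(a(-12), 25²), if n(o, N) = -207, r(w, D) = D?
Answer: 113861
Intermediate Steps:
a(b) = -2*b/9 (a(b) = (2*b)/(-9) = (2*b)*(-⅑) = -2*b/9)
(114254 + r(410, -186)) + n(a(-12), 25²) = (114254 - 186) - 207 = 114068 - 207 = 113861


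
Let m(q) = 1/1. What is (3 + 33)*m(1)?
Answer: 36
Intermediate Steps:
m(q) = 1
(3 + 33)*m(1) = (3 + 33)*1 = 36*1 = 36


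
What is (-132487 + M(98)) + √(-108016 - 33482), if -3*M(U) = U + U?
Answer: -397657/3 + 3*I*√15722 ≈ -1.3255e+5 + 376.16*I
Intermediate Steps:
M(U) = -2*U/3 (M(U) = -(U + U)/3 = -2*U/3)
(-132487 + M(98)) + √(-108016 - 33482) = (-132487 - ⅔*98) + √(-108016 - 33482) = (-132487 - 196/3) + √(-141498) = -397657/3 + 3*I*√15722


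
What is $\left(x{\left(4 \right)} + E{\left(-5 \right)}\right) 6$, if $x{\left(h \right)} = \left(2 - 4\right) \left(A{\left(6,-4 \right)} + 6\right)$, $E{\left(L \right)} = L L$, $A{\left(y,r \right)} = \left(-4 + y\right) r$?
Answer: $174$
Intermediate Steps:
$A{\left(y,r \right)} = r \left(-4 + y\right)$
$E{\left(L \right)} = L^{2}$
$x{\left(h \right)} = 4$ ($x{\left(h \right)} = \left(2 - 4\right) \left(- 4 \left(-4 + 6\right) + 6\right) = - 2 \left(\left(-4\right) 2 + 6\right) = - 2 \left(-8 + 6\right) = \left(-2\right) \left(-2\right) = 4$)
$\left(x{\left(4 \right)} + E{\left(-5 \right)}\right) 6 = \left(4 + \left(-5\right)^{2}\right) 6 = \left(4 + 25\right) 6 = 29 \cdot 6 = 174$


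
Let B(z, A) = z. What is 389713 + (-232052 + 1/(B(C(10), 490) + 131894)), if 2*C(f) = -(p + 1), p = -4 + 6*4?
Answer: 41585768989/263767 ≈ 1.5766e+5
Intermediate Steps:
p = 20 (p = -4 + 24 = 20)
C(f) = -21/2 (C(f) = (-(20 + 1))/2 = (-1*21)/2 = (½)*(-21) = -21/2)
389713 + (-232052 + 1/(B(C(10), 490) + 131894)) = 389713 + (-232052 + 1/(-21/2 + 131894)) = 389713 + (-232052 + 1/(263767/2)) = 389713 + (-232052 + 2/263767) = 389713 - 61207659882/263767 = 41585768989/263767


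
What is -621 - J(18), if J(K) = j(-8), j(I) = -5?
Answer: -616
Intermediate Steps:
J(K) = -5
-621 - J(18) = -621 - 1*(-5) = -621 + 5 = -616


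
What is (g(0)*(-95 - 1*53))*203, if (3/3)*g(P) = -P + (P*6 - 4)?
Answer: 120176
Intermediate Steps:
g(P) = -4 + 5*P (g(P) = -P + (P*6 - 4) = -P + (6*P - 4) = -P + (-4 + 6*P) = -4 + 5*P)
(g(0)*(-95 - 1*53))*203 = ((-4 + 5*0)*(-95 - 1*53))*203 = ((-4 + 0)*(-95 - 53))*203 = -4*(-148)*203 = 592*203 = 120176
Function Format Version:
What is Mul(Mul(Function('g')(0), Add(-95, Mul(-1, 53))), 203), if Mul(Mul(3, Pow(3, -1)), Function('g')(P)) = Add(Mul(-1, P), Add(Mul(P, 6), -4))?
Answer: 120176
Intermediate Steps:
Function('g')(P) = Add(-4, Mul(5, P)) (Function('g')(P) = Add(Mul(-1, P), Add(Mul(P, 6), -4)) = Add(Mul(-1, P), Add(Mul(6, P), -4)) = Add(Mul(-1, P), Add(-4, Mul(6, P))) = Add(-4, Mul(5, P)))
Mul(Mul(Function('g')(0), Add(-95, Mul(-1, 53))), 203) = Mul(Mul(Add(-4, Mul(5, 0)), Add(-95, Mul(-1, 53))), 203) = Mul(Mul(Add(-4, 0), Add(-95, -53)), 203) = Mul(Mul(-4, -148), 203) = Mul(592, 203) = 120176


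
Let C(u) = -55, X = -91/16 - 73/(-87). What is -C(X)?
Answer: 55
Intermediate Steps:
X = -6749/1392 (X = -91*1/16 - 73*(-1/87) = -91/16 + 73/87 = -6749/1392 ≈ -4.8484)
-C(X) = -1*(-55) = 55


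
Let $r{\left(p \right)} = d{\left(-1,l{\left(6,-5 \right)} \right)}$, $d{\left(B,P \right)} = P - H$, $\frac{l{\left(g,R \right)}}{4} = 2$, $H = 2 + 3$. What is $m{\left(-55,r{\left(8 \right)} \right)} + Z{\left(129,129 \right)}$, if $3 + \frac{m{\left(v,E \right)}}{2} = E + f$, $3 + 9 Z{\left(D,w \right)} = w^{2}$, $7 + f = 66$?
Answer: $\frac{5900}{3} \approx 1966.7$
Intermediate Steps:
$f = 59$ ($f = -7 + 66 = 59$)
$H = 5$
$l{\left(g,R \right)} = 8$ ($l{\left(g,R \right)} = 4 \cdot 2 = 8$)
$Z{\left(D,w \right)} = - \frac{1}{3} + \frac{w^{2}}{9}$
$d{\left(B,P \right)} = -5 + P$ ($d{\left(B,P \right)} = P - 5 = -5 + P$)
$r{\left(p \right)} = 3$ ($r{\left(p \right)} = -5 + 8 = 3$)
$m{\left(v,E \right)} = 112 + 2 E$ ($m{\left(v,E \right)} = -6 + 2 \left(E + 59\right) = -6 + 2 \left(59 + E\right) = -6 + \left(118 + 2 E\right) = 112 + 2 E$)
$m{\left(-55,r{\left(8 \right)} \right)} + Z{\left(129,129 \right)} = \left(112 + 2 \cdot 3\right) - \left(\frac{1}{3} - \frac{129^{2}}{9}\right) = \left(112 + 6\right) + \left(- \frac{1}{3} + \frac{1}{9} \cdot 16641\right) = 118 + \left(- \frac{1}{3} + 1849\right) = 118 + \frac{5546}{3} = \frac{5900}{3}$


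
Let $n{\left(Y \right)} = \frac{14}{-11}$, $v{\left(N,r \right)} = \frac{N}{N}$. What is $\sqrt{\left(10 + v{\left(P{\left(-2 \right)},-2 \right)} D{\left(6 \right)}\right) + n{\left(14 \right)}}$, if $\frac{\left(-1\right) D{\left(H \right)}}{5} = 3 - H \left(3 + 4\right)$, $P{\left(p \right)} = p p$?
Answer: $\frac{3 \sqrt{2739}}{11} \approx 14.273$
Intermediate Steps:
$P{\left(p \right)} = p^{2}$
$v{\left(N,r \right)} = 1$
$D{\left(H \right)} = -15 + 35 H$ ($D{\left(H \right)} = - 5 \left(3 - H \left(3 + 4\right)\right) = - 5 \left(3 - H 7\right) = - 5 \left(3 - 7 H\right) = -15 + 35 H$)
$n{\left(Y \right)} = - \frac{14}{11}$ ($n{\left(Y \right)} = 14 \left(- \frac{1}{11}\right) = - \frac{14}{11}$)
$\sqrt{\left(10 + v{\left(P{\left(-2 \right)},-2 \right)} D{\left(6 \right)}\right) + n{\left(14 \right)}} = \sqrt{\left(10 + 1 \left(-15 + 35 \cdot 6\right)\right) - \frac{14}{11}} = \sqrt{\left(10 + 1 \left(-15 + 210\right)\right) - \frac{14}{11}} = \sqrt{\left(10 + 1 \cdot 195\right) - \frac{14}{11}} = \sqrt{\left(10 + 195\right) - \frac{14}{11}} = \sqrt{205 - \frac{14}{11}} = \sqrt{\frac{2241}{11}} = \frac{3 \sqrt{2739}}{11}$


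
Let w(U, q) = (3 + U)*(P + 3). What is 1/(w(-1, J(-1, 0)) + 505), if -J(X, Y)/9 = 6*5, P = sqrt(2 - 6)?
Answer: 511/261137 - 4*I/261137 ≈ 0.0019568 - 1.5318e-5*I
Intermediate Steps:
P = 2*I (P = sqrt(-4) = 2*I ≈ 2.0*I)
J(X, Y) = -270 (J(X, Y) = -54*5 = -9*30 = -270)
w(U, q) = (3 + U)*(3 + 2*I) (w(U, q) = (3 + U)*(2*I + 3) = (3 + U)*(3 + 2*I))
1/(w(-1, J(-1, 0)) + 505) = 1/((9 + 6*I - (3 + 2*I)) + 505) = 1/((9 + 6*I + (-3 - 2*I)) + 505) = 1/((6 + 4*I) + 505) = 1/(511 + 4*I) = (511 - 4*I)/261137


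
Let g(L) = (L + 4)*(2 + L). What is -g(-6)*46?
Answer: -368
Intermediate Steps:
g(L) = (2 + L)*(4 + L) (g(L) = (4 + L)*(2 + L) = (2 + L)*(4 + L))
-g(-6)*46 = -(8 + (-6)**2 + 6*(-6))*46 = -(8 + 36 - 36)*46 = -1*8*46 = -8*46 = -368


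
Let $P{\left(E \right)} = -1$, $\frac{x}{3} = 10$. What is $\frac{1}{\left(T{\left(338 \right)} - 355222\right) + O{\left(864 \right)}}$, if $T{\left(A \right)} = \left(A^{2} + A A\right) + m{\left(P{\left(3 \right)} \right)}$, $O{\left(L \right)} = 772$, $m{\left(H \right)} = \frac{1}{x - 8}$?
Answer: $- \frac{22}{2771163} \approx -7.9389 \cdot 10^{-6}$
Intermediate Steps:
$x = 30$ ($x = 3 \cdot 10 = 30$)
$m{\left(H \right)} = \frac{1}{22}$ ($m{\left(H \right)} = \frac{1}{30 - 8} = \frac{1}{22}$)
$T{\left(A \right)} = \frac{1}{22} + 2 A^{2}$ ($T{\left(A \right)} = \left(A^{2} + A A\right) + \frac{1}{22} = \left(A^{2} + A^{2}\right) + \frac{1}{22} = 2 A^{2} + \frac{1}{22} = \frac{1}{22} + 2 A^{2}$)
$\frac{1}{\left(T{\left(338 \right)} - 355222\right) + O{\left(864 \right)}} = \frac{1}{\left(\left(\frac{1}{22} + 2 \cdot 338^{2}\right) - 355222\right) + 772} = \frac{1}{\left(\left(\frac{1}{22} + 2 \cdot 114244\right) - 355222\right) + 772} = \frac{1}{\left(\left(\frac{1}{22} + 228488\right) - 355222\right) + 772} = \frac{1}{\left(\frac{5026737}{22} - 355222\right) + 772} = \frac{1}{- \frac{2788147}{22} + 772} = \frac{1}{- \frac{2771163}{22}} = - \frac{22}{2771163}$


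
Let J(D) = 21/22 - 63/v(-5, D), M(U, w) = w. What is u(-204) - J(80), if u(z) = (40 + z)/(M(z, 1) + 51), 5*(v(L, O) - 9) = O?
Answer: -11357/7150 ≈ -1.5884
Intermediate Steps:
v(L, O) = 9 + O/5
u(z) = 10/13 + z/52 (u(z) = (40 + z)/(1 + 51) = (40 + z)/52 = (40 + z)*(1/52) = 10/13 + z/52)
J(D) = 21/22 - 63/(9 + D/5)
u(-204) - J(80) = (10/13 + (1/52)*(-204)) - 21*(-285 + 80)/(22*(45 + 80)) = (10/13 - 51/13) - 21*(-205)/(22*125) = -41/13 - 21*(-205)/(22*125) = -41/13 - 1*(-861/550) = -41/13 + 861/550 = -11357/7150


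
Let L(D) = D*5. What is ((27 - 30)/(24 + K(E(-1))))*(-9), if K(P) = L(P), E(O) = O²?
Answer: 27/29 ≈ 0.93103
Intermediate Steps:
L(D) = 5*D
K(P) = 5*P
((27 - 30)/(24 + K(E(-1))))*(-9) = ((27 - 30)/(24 + 5*(-1)²))*(-9) = -3/(24 + 5*1)*(-9) = -3/(24 + 5)*(-9) = -3/29*(-9) = 27/29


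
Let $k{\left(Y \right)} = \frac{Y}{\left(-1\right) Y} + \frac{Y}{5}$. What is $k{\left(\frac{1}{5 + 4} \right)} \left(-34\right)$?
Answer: $\frac{1496}{45} \approx 33.244$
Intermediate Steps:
$k{\left(Y \right)} = -1 + \frac{Y}{5}$ ($k{\left(Y \right)} = Y \left(- \frac{1}{Y}\right) + Y \frac{1}{5} = -1 + \frac{Y}{5}$)
$k{\left(\frac{1}{5 + 4} \right)} \left(-34\right) = \left(-1 + \frac{1}{5 \left(5 + 4\right)}\right) \left(-34\right) = \left(-1 + \frac{1}{5 \cdot 9}\right) \left(-34\right) = \left(-1 + \frac{1}{5} \cdot \frac{1}{9}\right) \left(-34\right) = \left(-1 + \frac{1}{45}\right) \left(-34\right) = \left(- \frac{44}{45}\right) \left(-34\right) = \frac{1496}{45}$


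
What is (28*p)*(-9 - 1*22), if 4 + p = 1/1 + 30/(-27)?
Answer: 32116/9 ≈ 3568.4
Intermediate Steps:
p = -37/9 (p = -4 + (1/1 + 30/(-27)) = -4 + (1*1 + 30*(-1/27)) = -4 + (1 - 10/9) = -4 - ⅑ = -37/9 ≈ -4.1111)
(28*p)*(-9 - 1*22) = (28*(-37/9))*(-9 - 1*22) = -1036*(-9 - 22)/9 = -1036/9*(-31) = 32116/9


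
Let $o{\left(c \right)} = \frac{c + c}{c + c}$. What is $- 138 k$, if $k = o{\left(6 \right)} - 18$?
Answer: $2346$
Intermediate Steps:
$o{\left(c \right)} = 1$ ($o{\left(c \right)} = \frac{2 c}{2 c} = 2 c \frac{1}{2 c} = 1$)
$k = -17$ ($k = 1 - 18 = -17$)
$- 138 k = \left(-138\right) \left(-17\right) = 2346$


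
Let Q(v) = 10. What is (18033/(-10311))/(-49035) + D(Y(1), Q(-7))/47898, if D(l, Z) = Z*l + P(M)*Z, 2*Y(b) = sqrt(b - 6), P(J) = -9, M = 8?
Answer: -91852356/49829677555 + 5*I*sqrt(5)/47898 ≈ -0.0018433 + 0.00023342*I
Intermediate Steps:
Y(b) = sqrt(-6 + b)/2 (Y(b) = sqrt(b - 6)/2 = sqrt(-6 + b)/2)
D(l, Z) = -9*Z + Z*l (D(l, Z) = Z*l - 9*Z = -9*Z + Z*l)
(18033/(-10311))/(-49035) + D(Y(1), Q(-7))/47898 = (18033/(-10311))/(-49035) + (10*(-9 + sqrt(-6 + 1)/2))/47898 = (18033*(-1/10311))*(-1/49035) + (10*(-9 + sqrt(-5)/2))*(1/47898) = -6011/3437*(-1/49035) + (10*(-9 + (I*sqrt(5))/2))*(1/47898) = 6011/168533295 + (10*(-9 + I*sqrt(5)/2))*(1/47898) = 6011/168533295 + (-90 + 5*I*sqrt(5))*(1/47898) = 6011/168533295 + (-5/2661 + 5*I*sqrt(5)/47898) = -91852356/49829677555 + 5*I*sqrt(5)/47898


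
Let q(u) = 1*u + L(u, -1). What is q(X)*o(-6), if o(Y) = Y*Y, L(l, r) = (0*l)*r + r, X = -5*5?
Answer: -936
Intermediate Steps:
X = -25
L(l, r) = r (L(l, r) = 0*r + r = 0 + r = r)
o(Y) = Y**2
q(u) = -1 + u (q(u) = 1*u - 1 = u - 1 = -1 + u)
q(X)*o(-6) = (-1 - 25)*(-6)**2 = -26*36 = -936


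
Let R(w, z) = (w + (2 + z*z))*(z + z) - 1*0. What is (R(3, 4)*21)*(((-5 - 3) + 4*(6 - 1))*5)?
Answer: 211680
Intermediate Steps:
R(w, z) = 2*z*(2 + w + z²) (R(w, z) = (w + (2 + z²))*(2*z) + 0 = (2 + w + z²)*(2*z) + 0 = 2*z*(2 + w + z²) + 0 = 2*z*(2 + w + z²))
(R(3, 4)*21)*(((-5 - 3) + 4*(6 - 1))*5) = ((2*4*(2 + 3 + 4²))*21)*(((-5 - 3) + 4*(6 - 1))*5) = ((2*4*(2 + 3 + 16))*21)*((-8 + 4*5)*5) = ((2*4*21)*21)*((-8 + 20)*5) = (168*21)*(12*5) = 3528*60 = 211680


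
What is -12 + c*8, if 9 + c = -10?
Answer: -164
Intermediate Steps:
c = -19 (c = -9 - 10 = -19)
-12 + c*8 = -12 - 19*8 = -12 - 152 = -164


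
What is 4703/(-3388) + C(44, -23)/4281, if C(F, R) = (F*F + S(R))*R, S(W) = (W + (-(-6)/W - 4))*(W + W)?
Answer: -268711103/14504028 ≈ -18.527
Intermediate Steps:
S(W) = 2*W*(-4 + W + 6/W) (S(W) = (W + (6/W - 4))*(2*W) = (W + (-4 + 6/W))*(2*W) = (-4 + W + 6/W)*(2*W) = 2*W*(-4 + W + 6/W))
C(F, R) = R*(12 + F**2 - 8*R + 2*R**2) (C(F, R) = (F*F + (12 - 8*R + 2*R**2))*R = (F**2 + (12 - 8*R + 2*R**2))*R = (12 + F**2 - 8*R + 2*R**2)*R = R*(12 + F**2 - 8*R + 2*R**2))
4703/(-3388) + C(44, -23)/4281 = 4703/(-3388) - 23*(12 + 44**2 - 8*(-23) + 2*(-23)**2)/4281 = 4703*(-1/3388) - 23*(12 + 1936 + 184 + 2*529)*(1/4281) = -4703/3388 - 23*(12 + 1936 + 184 + 1058)*(1/4281) = -4703/3388 - 23*3190*(1/4281) = -4703/3388 - 73370*1/4281 = -4703/3388 - 73370/4281 = -268711103/14504028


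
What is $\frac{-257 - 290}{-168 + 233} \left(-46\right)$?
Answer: $\frac{25162}{65} \approx 387.11$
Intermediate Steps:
$\frac{-257 - 290}{-168 + 233} \left(-46\right) = - \frac{547}{65} \left(-46\right) = \left(-547\right) \frac{1}{65} \left(-46\right) = \left(- \frac{547}{65}\right) \left(-46\right) = \frac{25162}{65}$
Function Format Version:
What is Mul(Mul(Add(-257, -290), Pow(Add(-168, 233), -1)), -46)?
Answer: Rational(25162, 65) ≈ 387.11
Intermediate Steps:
Mul(Mul(Add(-257, -290), Pow(Add(-168, 233), -1)), -46) = Mul(Mul(-547, Pow(65, -1)), -46) = Mul(Mul(-547, Rational(1, 65)), -46) = Mul(Rational(-547, 65), -46) = Rational(25162, 65)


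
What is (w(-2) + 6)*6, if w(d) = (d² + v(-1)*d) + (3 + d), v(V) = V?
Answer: 78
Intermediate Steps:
w(d) = 3 + d² (w(d) = (d² - d) + (3 + d) = 3 + d²)
(w(-2) + 6)*6 = ((3 + (-2)²) + 6)*6 = ((3 + 4) + 6)*6 = (7 + 6)*6 = 13*6 = 78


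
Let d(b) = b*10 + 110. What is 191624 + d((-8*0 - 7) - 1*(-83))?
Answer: 192494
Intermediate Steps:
d(b) = 110 + 10*b (d(b) = 10*b + 110 = 110 + 10*b)
191624 + d((-8*0 - 7) - 1*(-83)) = 191624 + (110 + 10*((-8*0 - 7) - 1*(-83))) = 191624 + (110 + 10*((0 - 7) + 83)) = 191624 + (110 + 10*(-7 + 83)) = 191624 + (110 + 10*76) = 191624 + (110 + 760) = 191624 + 870 = 192494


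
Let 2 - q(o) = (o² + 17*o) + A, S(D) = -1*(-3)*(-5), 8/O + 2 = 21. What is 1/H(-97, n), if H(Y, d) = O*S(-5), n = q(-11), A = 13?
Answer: -19/120 ≈ -0.15833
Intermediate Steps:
O = 8/19 (O = 8/(-2 + 21) = 8/19 ≈ 0.42105)
S(D) = -15 (S(D) = 3*(-5) = -15)
q(o) = -11 - o² - 17*o (q(o) = 2 - ((o² + 17*o) + 13) = 2 - (13 + o² + 17*o) = 2 + (-13 - o² - 17*o) = -11 - o² - 17*o)
n = 55 (n = -11 - 1*(-11)² - 17*(-11) = -11 - 1*121 + 187 = -11 - 121 + 187 = 55)
H(Y, d) = -120/19 (H(Y, d) = (8/19)*(-15) = -120/19)
1/H(-97, n) = 1/(-120/19) = -19/120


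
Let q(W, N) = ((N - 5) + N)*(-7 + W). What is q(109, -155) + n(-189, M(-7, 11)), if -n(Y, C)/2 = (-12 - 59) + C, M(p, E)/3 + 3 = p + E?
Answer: -31994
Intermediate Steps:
M(p, E) = -9 + 3*E + 3*p (M(p, E) = -9 + 3*(p + E) = -9 + 3*(E + p) = -9 + (3*E + 3*p) = -9 + 3*E + 3*p)
q(W, N) = (-7 + W)*(-5 + 2*N) (q(W, N) = ((-5 + N) + N)*(-7 + W) = (-5 + 2*N)*(-7 + W) = (-7 + W)*(-5 + 2*N))
n(Y, C) = 142 - 2*C (n(Y, C) = -2*((-12 - 59) + C) = -2*(-71 + C) = 142 - 2*C)
q(109, -155) + n(-189, M(-7, 11)) = (35 - 14*(-155) - 5*109 + 2*(-155)*109) + (142 - 2*(-9 + 3*11 + 3*(-7))) = (35 + 2170 - 545 - 33790) + (142 - 2*(-9 + 33 - 21)) = -32130 + (142 - 2*3) = -32130 + (142 - 6) = -32130 + 136 = -31994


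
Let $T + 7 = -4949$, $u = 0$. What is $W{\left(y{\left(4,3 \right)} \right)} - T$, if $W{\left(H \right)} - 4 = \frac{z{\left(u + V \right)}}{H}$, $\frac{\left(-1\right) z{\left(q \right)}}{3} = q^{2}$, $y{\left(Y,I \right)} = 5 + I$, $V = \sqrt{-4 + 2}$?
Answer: $\frac{19843}{4} \approx 4960.8$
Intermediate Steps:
$T = -4956$ ($T = -7 - 4949 = -4956$)
$V = i \sqrt{2}$ ($V = \sqrt{-2} = i \sqrt{2} \approx 1.4142 i$)
$z{\left(q \right)} = - 3 q^{2}$
$W{\left(H \right)} = 4 + \frac{6}{H}$ ($W{\left(H \right)} = 4 + \frac{\left(-3\right) \left(0 + i \sqrt{2}\right)^{2}}{H} = 4 + \frac{\left(-3\right) \left(i \sqrt{2}\right)^{2}}{H} = 4 + \frac{\left(-3\right) \left(-2\right)}{H} = 4 + \frac{6}{H}$)
$W{\left(y{\left(4,3 \right)} \right)} - T = \left(4 + \frac{6}{5 + 3}\right) - -4956 = \left(4 + \frac{6}{8}\right) + 4956 = \left(4 + 6 \cdot \frac{1}{8}\right) + 4956 = \left(4 + \frac{3}{4}\right) + 4956 = \frac{19}{4} + 4956 = \frac{19843}{4}$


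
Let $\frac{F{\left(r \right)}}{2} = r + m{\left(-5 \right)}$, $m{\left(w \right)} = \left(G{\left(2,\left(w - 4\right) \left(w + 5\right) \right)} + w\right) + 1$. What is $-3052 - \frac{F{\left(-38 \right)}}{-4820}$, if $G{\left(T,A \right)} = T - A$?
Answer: $- \frac{735536}{241} \approx -3052.0$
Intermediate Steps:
$m{\left(w \right)} = 3 + w - \left(-4 + w\right) \left(5 + w\right)$ ($m{\left(w \right)} = \left(\left(2 - \left(w - 4\right) \left(w + 5\right)\right) + w\right) + 1 = \left(\left(2 - \left(-4 + w\right) \left(5 + w\right)\right) + w\right) + 1 = \left(2 + w - \left(-4 + w\right) \left(5 + w\right)\right) + 1 = 3 + w - \left(-4 + w\right) \left(5 + w\right)$)
$F{\left(r \right)} = -4 + 2 r$ ($F{\left(r \right)} = 2 \left(r + \left(23 - \left(-5\right)^{2}\right)\right) = 2 \left(r + \left(23 - 25\right)\right) = 2 \left(r - 2\right) = 2 \left(-2 + r\right) = -4 + 2 r$)
$-3052 - \frac{F{\left(-38 \right)}}{-4820} = -3052 - \frac{-4 + 2 \left(-38\right)}{-4820} = -3052 - \left(-4 - 76\right) \left(- \frac{1}{4820}\right) = -3052 - \left(-80\right) \left(- \frac{1}{4820}\right) = -3052 - \frac{4}{241} = - \frac{735536}{241}$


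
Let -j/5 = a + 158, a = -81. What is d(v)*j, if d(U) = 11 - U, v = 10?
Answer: -385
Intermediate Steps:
j = -385 (j = -5*(-81 + 158) = -5*77 = -385)
d(v)*j = (11 - 1*10)*(-385) = (11 - 10)*(-385) = 1*(-385) = -385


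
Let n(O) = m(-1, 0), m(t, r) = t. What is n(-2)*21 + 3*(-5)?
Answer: -36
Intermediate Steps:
n(O) = -1
n(-2)*21 + 3*(-5) = -1*21 + 3*(-5) = -21 - 15 = -36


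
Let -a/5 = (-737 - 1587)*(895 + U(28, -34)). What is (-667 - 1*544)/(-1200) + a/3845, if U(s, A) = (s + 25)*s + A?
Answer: 6540667259/922800 ≈ 7087.9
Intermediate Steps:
U(s, A) = A + s*(25 + s) (U(s, A) = (25 + s)*s + A = s*(25 + s) + A = A + s*(25 + s))
a = 27248900 (a = -5*(-737 - 1587)*(895 + (-34 + 28² + 25*28)) = -(-11620)*(895 + (-34 + 784 + 700)) = -(-11620)*(895 + 1450) = -(-11620)*2345 = -5*(-5449780) = 27248900)
(-667 - 1*544)/(-1200) + a/3845 = (-667 - 1*544)/(-1200) + 27248900/3845 = (-667 - 544)*(-1/1200) + 27248900*(1/3845) = -1211*(-1/1200) + 5449780/769 = 1211/1200 + 5449780/769 = 6540667259/922800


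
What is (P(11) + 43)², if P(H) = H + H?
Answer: 4225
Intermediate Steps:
P(H) = 2*H
(P(11) + 43)² = (2*11 + 43)² = (22 + 43)² = 65² = 4225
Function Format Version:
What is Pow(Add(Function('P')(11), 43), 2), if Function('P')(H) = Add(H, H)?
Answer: 4225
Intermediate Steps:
Function('P')(H) = Mul(2, H)
Pow(Add(Function('P')(11), 43), 2) = Pow(Add(Mul(2, 11), 43), 2) = Pow(Add(22, 43), 2) = Pow(65, 2) = 4225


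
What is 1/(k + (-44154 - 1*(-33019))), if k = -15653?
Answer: -1/26788 ≈ -3.7330e-5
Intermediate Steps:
1/(k + (-44154 - 1*(-33019))) = 1/(-15653 + (-44154 - 1*(-33019))) = 1/(-15653 + (-44154 + 33019)) = 1/(-15653 - 11135) = 1/(-26788) = -1/26788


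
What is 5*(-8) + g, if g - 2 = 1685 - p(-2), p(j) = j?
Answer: 1649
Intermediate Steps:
g = 1689 (g = 2 + (1685 - 1*(-2)) = 2 + (1685 + 2) = 2 + 1687 = 1689)
5*(-8) + g = 5*(-8) + 1689 = -40 + 1689 = 1649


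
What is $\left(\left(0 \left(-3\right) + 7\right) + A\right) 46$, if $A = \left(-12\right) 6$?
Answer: $-2990$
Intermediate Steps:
$A = -72$
$\left(\left(0 \left(-3\right) + 7\right) + A\right) 46 = \left(\left(0 \left(-3\right) + 7\right) - 72\right) 46 = \left(\left(0 + 7\right) - 72\right) 46 = \left(7 - 72\right) 46 = \left(-65\right) 46 = -2990$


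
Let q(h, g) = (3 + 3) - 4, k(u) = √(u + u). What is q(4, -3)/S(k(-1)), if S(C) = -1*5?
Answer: -⅖ ≈ -0.40000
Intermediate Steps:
k(u) = √2*√u (k(u) = √(2*u) = √2*√u)
q(h, g) = 2 (q(h, g) = 6 - 4 = 2)
S(C) = -5
q(4, -3)/S(k(-1)) = 2/(-5) = -⅕*2 = -⅖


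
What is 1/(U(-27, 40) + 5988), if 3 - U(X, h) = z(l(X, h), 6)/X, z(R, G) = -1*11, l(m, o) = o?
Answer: 27/161746 ≈ 0.00016693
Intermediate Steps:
z(R, G) = -11
U(X, h) = 3 + 11/X (U(X, h) = 3 - (-11)/X = 3 + 11/X)
1/(U(-27, 40) + 5988) = 1/((3 + 11/(-27)) + 5988) = 1/((3 + 11*(-1/27)) + 5988) = 1/((3 - 11/27) + 5988) = 1/(70/27 + 5988) = 1/(161746/27) = 27/161746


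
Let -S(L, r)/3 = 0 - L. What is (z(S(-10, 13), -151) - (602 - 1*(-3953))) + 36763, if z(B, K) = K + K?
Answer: 31906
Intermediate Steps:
S(L, r) = 3*L (S(L, r) = -3*(0 - L) = -(-3)*L = 3*L)
z(B, K) = 2*K
(z(S(-10, 13), -151) - (602 - 1*(-3953))) + 36763 = (2*(-151) - (602 - 1*(-3953))) + 36763 = (-302 - (602 + 3953)) + 36763 = (-302 - 1*4555) + 36763 = (-302 - 4555) + 36763 = -4857 + 36763 = 31906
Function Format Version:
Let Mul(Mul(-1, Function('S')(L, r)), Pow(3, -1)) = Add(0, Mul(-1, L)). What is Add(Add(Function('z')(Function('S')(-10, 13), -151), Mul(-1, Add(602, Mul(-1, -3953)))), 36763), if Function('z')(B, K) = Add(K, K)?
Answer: 31906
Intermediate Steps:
Function('S')(L, r) = Mul(3, L) (Function('S')(L, r) = Mul(-3, Add(0, Mul(-1, L))) = Mul(-3, Mul(-1, L)) = Mul(3, L))
Function('z')(B, K) = Mul(2, K)
Add(Add(Function('z')(Function('S')(-10, 13), -151), Mul(-1, Add(602, Mul(-1, -3953)))), 36763) = Add(Add(Mul(2, -151), Mul(-1, Add(602, Mul(-1, -3953)))), 36763) = Add(Add(-302, Mul(-1, Add(602, 3953))), 36763) = Add(Add(-302, Mul(-1, 4555)), 36763) = Add(Add(-302, -4555), 36763) = Add(-4857, 36763) = 31906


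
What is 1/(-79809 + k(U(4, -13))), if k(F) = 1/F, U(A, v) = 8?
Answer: -8/638471 ≈ -1.2530e-5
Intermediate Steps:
1/(-79809 + k(U(4, -13))) = 1/(-79809 + 1/8) = 1/(-79809 + ⅛) = 1/(-638471/8) = -8/638471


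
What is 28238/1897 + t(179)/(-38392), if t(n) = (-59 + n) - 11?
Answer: 154843789/10404232 ≈ 14.883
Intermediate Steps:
t(n) = -70 + n
28238/1897 + t(179)/(-38392) = 28238/1897 + (-70 + 179)/(-38392) = 28238*(1/1897) + 109*(-1/38392) = 4034/271 - 109/38392 = 154843789/10404232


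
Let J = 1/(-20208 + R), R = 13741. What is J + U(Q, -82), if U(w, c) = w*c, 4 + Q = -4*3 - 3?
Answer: 10075585/6467 ≈ 1558.0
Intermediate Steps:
Q = -19 (Q = -4 + (-4*3 - 3) = -4 + (-12 - 3) = -4 - 15 = -19)
J = -1/6467 (J = 1/(-20208 + 13741) = 1/(-6467) = -1/6467 ≈ -0.00015463)
U(w, c) = c*w
J + U(Q, -82) = -1/6467 - 82*(-19) = -1/6467 + 1558 = 10075585/6467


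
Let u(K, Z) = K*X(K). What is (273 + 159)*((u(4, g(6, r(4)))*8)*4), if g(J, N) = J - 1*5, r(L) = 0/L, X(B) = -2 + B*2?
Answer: 331776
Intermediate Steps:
X(B) = -2 + 2*B
r(L) = 0
g(J, N) = -5 + J (g(J, N) = J - 5 = -5 + J)
u(K, Z) = K*(-2 + 2*K)
(273 + 159)*((u(4, g(6, r(4)))*8)*4) = (273 + 159)*(((2*4*(-1 + 4))*8)*4) = 432*(((2*4*3)*8)*4) = 432*((24*8)*4) = 432*(192*4) = 432*768 = 331776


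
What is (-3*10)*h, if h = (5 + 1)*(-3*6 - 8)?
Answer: 4680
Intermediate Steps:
h = -156 (h = 6*(-18 - 8) = 6*(-26) = -156)
(-3*10)*h = -3*10*(-156) = -30*(-156) = 4680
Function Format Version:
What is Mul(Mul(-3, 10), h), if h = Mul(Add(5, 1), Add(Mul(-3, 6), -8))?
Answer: 4680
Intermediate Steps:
h = -156 (h = Mul(6, Add(-18, -8)) = Mul(6, -26) = -156)
Mul(Mul(-3, 10), h) = Mul(Mul(-3, 10), -156) = Mul(-30, -156) = 4680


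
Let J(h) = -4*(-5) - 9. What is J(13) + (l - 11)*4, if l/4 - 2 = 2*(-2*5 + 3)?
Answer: -225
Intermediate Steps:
J(h) = 11 (J(h) = 20 - 9 = 11)
l = -48 (l = 8 + 4*(2*(-2*5 + 3)) = 8 + 4*(2*(-10 + 3)) = 8 + 4*(2*(-7)) = 8 + 4*(-14) = 8 - 56 = -48)
J(13) + (l - 11)*4 = 11 + (-48 - 11)*4 = 11 - 59*4 = 11 - 236 = -225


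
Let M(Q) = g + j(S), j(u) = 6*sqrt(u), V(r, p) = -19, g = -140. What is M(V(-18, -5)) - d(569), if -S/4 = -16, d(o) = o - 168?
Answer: -493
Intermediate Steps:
d(o) = -168 + o
S = 64 (S = -4*(-16) = 64)
M(Q) = -92 (M(Q) = -140 + 6*sqrt(64) = -140 + 6*8 = -140 + 48 = -92)
M(V(-18, -5)) - d(569) = -92 - (-168 + 569) = -92 - 1*401 = -92 - 401 = -493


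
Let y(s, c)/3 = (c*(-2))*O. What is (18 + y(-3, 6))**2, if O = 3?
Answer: 8100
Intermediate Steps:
y(s, c) = -18*c (y(s, c) = 3*((c*(-2))*3) = 3*(-2*c*3) = 3*(-6*c) = -18*c)
(18 + y(-3, 6))**2 = (18 - 18*6)**2 = (18 - 108)**2 = (-90)**2 = 8100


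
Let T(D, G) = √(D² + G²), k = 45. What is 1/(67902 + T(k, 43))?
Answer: 33951/2305338865 - √3874/4610677730 ≈ 1.4714e-5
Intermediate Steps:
1/(67902 + T(k, 43)) = 1/(67902 + √(45² + 43²)) = 1/(67902 + √(2025 + 1849)) = 1/(67902 + √3874)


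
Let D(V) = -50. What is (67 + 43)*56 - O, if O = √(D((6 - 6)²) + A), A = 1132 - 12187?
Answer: 6160 - I*√11105 ≈ 6160.0 - 105.38*I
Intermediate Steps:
A = -11055
O = I*√11105 (O = √(-50 - 11055) = √(-11105) = I*√11105 ≈ 105.38*I)
(67 + 43)*56 - O = (67 + 43)*56 - I*√11105 = 110*56 - I*√11105 = 6160 - I*√11105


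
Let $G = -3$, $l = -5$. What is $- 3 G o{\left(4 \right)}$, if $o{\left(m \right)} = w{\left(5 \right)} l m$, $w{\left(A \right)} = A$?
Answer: $-900$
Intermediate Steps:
$o{\left(m \right)} = - 25 m$ ($o{\left(m \right)} = 5 \left(-5\right) m = - 25 m$)
$- 3 G o{\left(4 \right)} = \left(-3\right) \left(-3\right) \left(\left(-25\right) 4\right) = 9 \left(-100\right) = -900$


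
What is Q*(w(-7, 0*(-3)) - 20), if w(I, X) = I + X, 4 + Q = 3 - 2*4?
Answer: 243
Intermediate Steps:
Q = -9 (Q = -4 + (3 - 2*4) = -4 + (3 - 8) = -4 - 5 = -9)
Q*(w(-7, 0*(-3)) - 20) = -9*((-7 + 0*(-3)) - 20) = -9*((-7 + 0) - 20) = -9*(-7 - 20) = -9*(-27) = 243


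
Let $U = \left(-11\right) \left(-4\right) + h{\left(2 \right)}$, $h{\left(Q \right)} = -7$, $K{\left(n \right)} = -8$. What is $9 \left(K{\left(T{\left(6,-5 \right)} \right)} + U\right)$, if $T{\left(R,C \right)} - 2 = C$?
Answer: $261$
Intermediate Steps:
$T{\left(R,C \right)} = 2 + C$
$U = 37$ ($U = \left(-11\right) \left(-4\right) - 7 = 44 - 7 = 37$)
$9 \left(K{\left(T{\left(6,-5 \right)} \right)} + U\right) = 9 \left(-8 + 37\right) = 9 \cdot 29 = 261$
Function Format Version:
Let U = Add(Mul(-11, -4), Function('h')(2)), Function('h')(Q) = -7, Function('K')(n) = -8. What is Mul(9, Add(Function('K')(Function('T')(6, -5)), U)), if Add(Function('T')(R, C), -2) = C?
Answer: 261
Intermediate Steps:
Function('T')(R, C) = Add(2, C)
U = 37 (U = Add(Mul(-11, -4), -7) = Add(44, -7) = 37)
Mul(9, Add(Function('K')(Function('T')(6, -5)), U)) = Mul(9, Add(-8, 37)) = Mul(9, 29) = 261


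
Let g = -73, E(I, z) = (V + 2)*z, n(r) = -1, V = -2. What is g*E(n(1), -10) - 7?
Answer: -7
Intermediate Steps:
E(I, z) = 0 (E(I, z) = (-2 + 2)*z = 0*z = 0)
g*E(n(1), -10) - 7 = -73*0 - 7 = 0 - 7 = -7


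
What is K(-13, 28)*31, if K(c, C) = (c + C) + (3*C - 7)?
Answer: 2852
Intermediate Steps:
K(c, C) = -7 + c + 4*C (K(c, C) = (C + c) + (-7 + 3*C) = -7 + c + 4*C)
K(-13, 28)*31 = (-7 - 13 + 4*28)*31 = (-7 - 13 + 112)*31 = 92*31 = 2852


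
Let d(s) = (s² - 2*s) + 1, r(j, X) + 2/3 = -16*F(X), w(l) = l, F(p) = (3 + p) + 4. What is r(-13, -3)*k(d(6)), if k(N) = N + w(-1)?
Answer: -1552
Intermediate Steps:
F(p) = 7 + p
r(j, X) = -338/3 - 16*X (r(j, X) = -⅔ - 16*(7 + X) = -⅔ + (-112 - 16*X) = -338/3 - 16*X)
d(s) = 1 + s² - 2*s
k(N) = -1 + N (k(N) = N - 1 = -1 + N)
r(-13, -3)*k(d(6)) = (-338/3 - 16*(-3))*(-1 + (1 + 6² - 2*6)) = (-338/3 + 48)*(-1 + (1 + 36 - 12)) = -194*(-1 + 25)/3 = -194/3*24 = -1552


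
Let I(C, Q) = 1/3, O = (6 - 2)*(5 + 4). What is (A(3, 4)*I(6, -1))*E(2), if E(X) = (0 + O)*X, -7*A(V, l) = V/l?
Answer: -18/7 ≈ -2.5714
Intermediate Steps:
A(V, l) = -V/(7*l)
O = 36 (O = 4*9 = 36)
I(C, Q) = ⅓
E(X) = 36*X (E(X) = (0 + 36)*X = 36*X)
(A(3, 4)*I(6, -1))*E(2) = (-⅐*3/4*(⅓))*(36*2) = (-⅐*3*¼*(⅓))*72 = -3/28*⅓*72 = -1/28*72 = -18/7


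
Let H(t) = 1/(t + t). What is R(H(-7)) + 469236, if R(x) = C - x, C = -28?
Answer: 6568913/14 ≈ 4.6921e+5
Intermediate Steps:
H(t) = 1/(2*t)
R(x) = -28 - x
R(H(-7)) + 469236 = (-28 - 1/(2*(-7))) + 469236 = (-28 - (-1)/(2*7)) + 469236 = (-28 - 1*(-1/14)) + 469236 = (-28 + 1/14) + 469236 = -391/14 + 469236 = 6568913/14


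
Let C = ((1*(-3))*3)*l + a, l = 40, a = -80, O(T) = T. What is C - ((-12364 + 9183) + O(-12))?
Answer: 2753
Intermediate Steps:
C = -440 (C = ((1*(-3))*3)*40 - 80 = -3*3*40 - 80 = -9*40 - 80 = -360 - 80 = -440)
C - ((-12364 + 9183) + O(-12)) = -440 - ((-12364 + 9183) - 12) = -440 - (-3181 - 12) = -440 - 1*(-3193) = -440 + 3193 = 2753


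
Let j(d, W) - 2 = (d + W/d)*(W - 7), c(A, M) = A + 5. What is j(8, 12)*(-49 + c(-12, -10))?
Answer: -2772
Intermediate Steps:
c(A, M) = 5 + A
j(d, W) = 2 + (-7 + W)*(d + W/d) (j(d, W) = 2 + (d + W/d)*(W - 7) = 2 + (d + W/d)*(-7 + W) = 2 + (-7 + W)*(d + W/d))
j(8, 12)*(-49 + c(-12, -10)) = ((12² - 7*12 + 8*(2 - 7*8 + 12*8))/8)*(-49 + (5 - 12)) = ((144 - 84 + 8*(2 - 56 + 96))/8)*(-49 - 7) = ((144 - 84 + 8*42)/8)*(-56) = ((144 - 84 + 336)/8)*(-56) = ((⅛)*396)*(-56) = (99/2)*(-56) = -2772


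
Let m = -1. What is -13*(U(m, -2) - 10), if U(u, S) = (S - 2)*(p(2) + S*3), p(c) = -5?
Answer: -442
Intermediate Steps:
U(u, S) = (-5 + 3*S)*(-2 + S) (U(u, S) = (S - 2)*(-5 + S*3) = (-2 + S)*(-5 + 3*S) = (-5 + 3*S)*(-2 + S))
-13*(U(m, -2) - 10) = -13*((10 - 11*(-2) + 3*(-2)**2) - 10) = -13*((10 + 22 + 3*4) - 10) = -13*((10 + 22 + 12) - 10) = -13*(44 - 10) = -13*34 = -442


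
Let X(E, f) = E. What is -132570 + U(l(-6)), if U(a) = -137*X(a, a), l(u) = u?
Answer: -131748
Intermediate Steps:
U(a) = -137*a
-132570 + U(l(-6)) = -132570 - 137*(-6) = -132570 + 822 = -131748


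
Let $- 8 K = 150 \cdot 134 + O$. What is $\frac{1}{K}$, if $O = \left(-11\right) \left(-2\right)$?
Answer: $- \frac{4}{10061} \approx -0.00039757$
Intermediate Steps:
$O = 22$
$K = - \frac{10061}{4}$ ($K = - \frac{150 \cdot 134 + 22}{8} = - \frac{20100 + 22}{8} = \left(- \frac{1}{8}\right) 20122 = - \frac{10061}{4} \approx -2515.3$)
$\frac{1}{K} = \frac{1}{- \frac{10061}{4}} = - \frac{4}{10061}$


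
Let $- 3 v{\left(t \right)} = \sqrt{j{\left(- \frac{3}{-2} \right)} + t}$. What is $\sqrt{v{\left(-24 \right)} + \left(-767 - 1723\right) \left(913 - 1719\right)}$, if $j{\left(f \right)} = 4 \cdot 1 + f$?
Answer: $\frac{\sqrt{72249840 - 6 i \sqrt{74}}}{6} \approx 1416.7 - 0.00050602 i$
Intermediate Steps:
$j{\left(f \right)} = 4 + f$
$v{\left(t \right)} = - \frac{\sqrt{\frac{11}{2} + t}}{3}$ ($v{\left(t \right)} = - \frac{\sqrt{\left(4 - \frac{3}{-2}\right) + t}}{3} = - \frac{\sqrt{\left(4 - - \frac{3}{2}\right) + t}}{3} = - \frac{\sqrt{\left(4 + \frac{3}{2}\right) + t}}{3} = - \frac{\sqrt{\frac{11}{2} + t}}{3}$)
$\sqrt{v{\left(-24 \right)} + \left(-767 - 1723\right) \left(913 - 1719\right)} = \sqrt{- \frac{\sqrt{22 + 4 \left(-24\right)}}{6} + \left(-767 - 1723\right) \left(913 - 1719\right)} = \sqrt{- \frac{\sqrt{22 - 96}}{6} - -2006940} = \sqrt{- \frac{\sqrt{-74}}{6} + 2006940} = \sqrt{- \frac{i \sqrt{74}}{6} + 2006940} = \sqrt{2006940 - \frac{i \sqrt{74}}{6}}$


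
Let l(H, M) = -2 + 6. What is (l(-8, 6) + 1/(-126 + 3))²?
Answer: 241081/15129 ≈ 15.935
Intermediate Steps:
l(H, M) = 4
(l(-8, 6) + 1/(-126 + 3))² = (4 + 1/(-126 + 3))² = (4 + 1/(-123))² = (4 - 1/123)² = (491/123)² = 241081/15129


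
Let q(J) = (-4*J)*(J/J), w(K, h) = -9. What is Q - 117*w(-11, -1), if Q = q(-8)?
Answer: 1085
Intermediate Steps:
q(J) = -4*J (q(J) = -4*J*1 = -4*J)
Q = 32 (Q = -4*(-8) = 32)
Q - 117*w(-11, -1) = 32 - 117*(-9) = 32 + 1053 = 1085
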